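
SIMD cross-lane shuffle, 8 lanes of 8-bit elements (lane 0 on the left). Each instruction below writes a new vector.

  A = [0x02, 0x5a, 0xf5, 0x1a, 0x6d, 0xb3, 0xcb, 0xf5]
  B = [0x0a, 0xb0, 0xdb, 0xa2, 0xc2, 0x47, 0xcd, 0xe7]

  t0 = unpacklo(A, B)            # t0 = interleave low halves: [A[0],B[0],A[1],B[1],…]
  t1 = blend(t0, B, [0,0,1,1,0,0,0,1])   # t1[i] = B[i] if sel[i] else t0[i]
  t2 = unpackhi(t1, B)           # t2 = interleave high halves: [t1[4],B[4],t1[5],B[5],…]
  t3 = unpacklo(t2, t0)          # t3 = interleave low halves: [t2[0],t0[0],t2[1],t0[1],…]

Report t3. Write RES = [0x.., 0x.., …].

RES = [ 0xf5  0x02  0xc2  0x0a  0xdb  0x5a  0x47  0xb0 ]

→ t0 |02|0a|5a|b0|f5|db|1a|a2|
→ t1 |02|0a|db|a2|f5|db|1a|e7|
→ t2 |f5|c2|db|47|1a|cd|e7|e7|
→ t3 |f5|02|c2|0a|db|5a|47|b0|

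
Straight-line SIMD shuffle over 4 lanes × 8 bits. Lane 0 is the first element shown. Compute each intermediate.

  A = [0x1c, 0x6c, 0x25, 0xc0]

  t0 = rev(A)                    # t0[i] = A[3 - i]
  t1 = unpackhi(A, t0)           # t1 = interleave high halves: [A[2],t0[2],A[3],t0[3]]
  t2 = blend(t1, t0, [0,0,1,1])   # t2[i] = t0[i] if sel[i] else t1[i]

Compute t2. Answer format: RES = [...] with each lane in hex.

RES = [0x25, 0x6c, 0x6c, 0x1c]

→ t0 |c0|25|6c|1c|
→ t1 |25|6c|c0|1c|
→ t2 |25|6c|6c|1c|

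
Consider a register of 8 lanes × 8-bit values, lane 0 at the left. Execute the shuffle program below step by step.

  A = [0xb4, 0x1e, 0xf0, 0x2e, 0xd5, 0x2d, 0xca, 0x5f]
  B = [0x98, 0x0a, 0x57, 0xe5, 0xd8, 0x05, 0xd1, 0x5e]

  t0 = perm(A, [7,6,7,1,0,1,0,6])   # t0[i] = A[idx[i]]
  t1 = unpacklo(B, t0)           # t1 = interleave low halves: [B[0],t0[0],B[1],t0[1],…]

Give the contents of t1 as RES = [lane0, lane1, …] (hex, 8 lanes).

RES = [ 0x98  0x5f  0x0a  0xca  0x57  0x5f  0xe5  0x1e ]

→ t0 |5f|ca|5f|1e|b4|1e|b4|ca|
→ t1 |98|5f|0a|ca|57|5f|e5|1e|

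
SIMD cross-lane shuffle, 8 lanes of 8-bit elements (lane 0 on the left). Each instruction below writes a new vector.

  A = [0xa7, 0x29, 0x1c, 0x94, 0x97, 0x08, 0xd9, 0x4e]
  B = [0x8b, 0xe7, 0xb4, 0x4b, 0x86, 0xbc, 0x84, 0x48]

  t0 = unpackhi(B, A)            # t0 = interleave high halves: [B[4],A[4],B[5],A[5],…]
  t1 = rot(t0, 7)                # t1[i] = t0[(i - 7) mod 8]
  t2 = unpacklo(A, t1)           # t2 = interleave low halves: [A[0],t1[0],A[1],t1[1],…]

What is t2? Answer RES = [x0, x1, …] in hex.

→ t0 |86|97|bc|08|84|d9|48|4e|
→ t1 |97|bc|08|84|d9|48|4e|86|
→ t2 |a7|97|29|bc|1c|08|94|84|

RES = [0xa7, 0x97, 0x29, 0xbc, 0x1c, 0x08, 0x94, 0x84]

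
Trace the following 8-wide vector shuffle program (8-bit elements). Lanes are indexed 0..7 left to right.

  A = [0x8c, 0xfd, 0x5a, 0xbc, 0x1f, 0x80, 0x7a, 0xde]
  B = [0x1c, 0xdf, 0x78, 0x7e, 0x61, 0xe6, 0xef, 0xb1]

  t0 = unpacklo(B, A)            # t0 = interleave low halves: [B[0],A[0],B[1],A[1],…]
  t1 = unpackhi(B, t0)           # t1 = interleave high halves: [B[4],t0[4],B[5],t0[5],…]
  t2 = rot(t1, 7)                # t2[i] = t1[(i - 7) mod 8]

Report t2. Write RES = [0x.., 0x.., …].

→ t0 |1c|8c|df|fd|78|5a|7e|bc|
→ t1 |61|78|e6|5a|ef|7e|b1|bc|
→ t2 |78|e6|5a|ef|7e|b1|bc|61|

RES = [0x78, 0xe6, 0x5a, 0xef, 0x7e, 0xb1, 0xbc, 0x61]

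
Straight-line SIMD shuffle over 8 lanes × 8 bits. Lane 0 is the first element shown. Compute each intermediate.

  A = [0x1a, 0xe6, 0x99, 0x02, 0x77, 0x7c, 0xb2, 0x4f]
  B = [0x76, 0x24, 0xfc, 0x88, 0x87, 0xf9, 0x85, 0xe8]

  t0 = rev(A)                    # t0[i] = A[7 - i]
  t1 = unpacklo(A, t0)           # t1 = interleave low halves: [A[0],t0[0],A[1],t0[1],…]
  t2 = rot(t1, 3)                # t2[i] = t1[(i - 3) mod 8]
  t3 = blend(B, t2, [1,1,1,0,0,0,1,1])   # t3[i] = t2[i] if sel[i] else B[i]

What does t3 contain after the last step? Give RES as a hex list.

RES = [ 0x7c  0x02  0x77  0x88  0x87  0xf9  0xb2  0x99 ]

→ t0 |4f|b2|7c|77|02|99|e6|1a|
→ t1 |1a|4f|e6|b2|99|7c|02|77|
→ t2 |7c|02|77|1a|4f|e6|b2|99|
→ t3 |7c|02|77|88|87|f9|b2|99|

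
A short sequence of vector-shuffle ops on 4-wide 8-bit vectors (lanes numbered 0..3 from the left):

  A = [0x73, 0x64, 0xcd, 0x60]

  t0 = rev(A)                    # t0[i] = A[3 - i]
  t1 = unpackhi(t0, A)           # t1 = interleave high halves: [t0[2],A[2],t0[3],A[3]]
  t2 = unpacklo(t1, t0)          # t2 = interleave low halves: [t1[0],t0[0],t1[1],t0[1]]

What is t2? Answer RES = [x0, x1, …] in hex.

→ t0 |60|cd|64|73|
→ t1 |64|cd|73|60|
→ t2 |64|60|cd|cd|

RES = [ 0x64  0x60  0xcd  0xcd ]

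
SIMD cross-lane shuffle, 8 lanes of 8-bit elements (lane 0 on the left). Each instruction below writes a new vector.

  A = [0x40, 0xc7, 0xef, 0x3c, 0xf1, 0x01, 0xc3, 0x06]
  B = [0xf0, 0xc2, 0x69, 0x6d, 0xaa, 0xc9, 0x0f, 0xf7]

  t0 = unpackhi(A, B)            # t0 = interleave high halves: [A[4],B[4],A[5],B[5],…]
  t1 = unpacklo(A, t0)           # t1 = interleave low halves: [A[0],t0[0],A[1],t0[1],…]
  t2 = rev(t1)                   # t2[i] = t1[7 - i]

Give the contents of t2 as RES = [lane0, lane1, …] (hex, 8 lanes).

RES = [ 0xc9  0x3c  0x01  0xef  0xaa  0xc7  0xf1  0x40 ]

t0 = [0xf1, 0xaa, 0x01, 0xc9, 0xc3, 0x0f, 0x06, 0xf7]
t1 = [0x40, 0xf1, 0xc7, 0xaa, 0xef, 0x01, 0x3c, 0xc9]
t2 = [0xc9, 0x3c, 0x01, 0xef, 0xaa, 0xc7, 0xf1, 0x40]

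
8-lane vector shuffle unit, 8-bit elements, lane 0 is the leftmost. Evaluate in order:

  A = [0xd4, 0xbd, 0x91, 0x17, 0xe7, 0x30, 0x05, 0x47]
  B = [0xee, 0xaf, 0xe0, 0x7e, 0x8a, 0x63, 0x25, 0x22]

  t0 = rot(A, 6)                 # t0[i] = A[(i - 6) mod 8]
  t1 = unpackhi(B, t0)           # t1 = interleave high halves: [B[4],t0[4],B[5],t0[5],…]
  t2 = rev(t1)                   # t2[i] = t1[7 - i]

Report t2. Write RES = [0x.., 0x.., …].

RES = [0xbd, 0x22, 0xd4, 0x25, 0x47, 0x63, 0x05, 0x8a]

t0 = [0x91, 0x17, 0xe7, 0x30, 0x05, 0x47, 0xd4, 0xbd]
t1 = [0x8a, 0x05, 0x63, 0x47, 0x25, 0xd4, 0x22, 0xbd]
t2 = [0xbd, 0x22, 0xd4, 0x25, 0x47, 0x63, 0x05, 0x8a]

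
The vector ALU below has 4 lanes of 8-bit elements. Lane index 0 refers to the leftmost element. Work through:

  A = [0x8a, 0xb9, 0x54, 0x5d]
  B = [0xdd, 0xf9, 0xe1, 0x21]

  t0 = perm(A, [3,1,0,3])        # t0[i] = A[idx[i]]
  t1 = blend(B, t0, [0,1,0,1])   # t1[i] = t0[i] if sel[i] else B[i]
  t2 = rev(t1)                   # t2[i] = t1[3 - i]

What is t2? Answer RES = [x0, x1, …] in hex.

  t0: 5d b9 8a 5d
  t1: dd b9 e1 5d
  t2: 5d e1 b9 dd

RES = [0x5d, 0xe1, 0xb9, 0xdd]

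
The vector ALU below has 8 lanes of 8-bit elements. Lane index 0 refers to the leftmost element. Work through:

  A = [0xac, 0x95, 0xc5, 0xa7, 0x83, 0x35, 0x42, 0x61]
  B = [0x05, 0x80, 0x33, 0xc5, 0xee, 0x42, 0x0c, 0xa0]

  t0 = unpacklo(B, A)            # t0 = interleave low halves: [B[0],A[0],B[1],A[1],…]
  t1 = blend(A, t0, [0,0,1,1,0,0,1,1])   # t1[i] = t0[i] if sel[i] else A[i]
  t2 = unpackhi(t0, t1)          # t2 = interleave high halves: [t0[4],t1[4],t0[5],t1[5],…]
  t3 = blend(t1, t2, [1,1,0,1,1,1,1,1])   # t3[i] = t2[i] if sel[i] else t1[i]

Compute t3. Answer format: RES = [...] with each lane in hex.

→ t0 |05|ac|80|95|33|c5|c5|a7|
→ t1 |ac|95|80|95|83|35|c5|a7|
→ t2 |33|83|c5|35|c5|c5|a7|a7|
→ t3 |33|83|80|35|c5|c5|a7|a7|

RES = [0x33, 0x83, 0x80, 0x35, 0xc5, 0xc5, 0xa7, 0xa7]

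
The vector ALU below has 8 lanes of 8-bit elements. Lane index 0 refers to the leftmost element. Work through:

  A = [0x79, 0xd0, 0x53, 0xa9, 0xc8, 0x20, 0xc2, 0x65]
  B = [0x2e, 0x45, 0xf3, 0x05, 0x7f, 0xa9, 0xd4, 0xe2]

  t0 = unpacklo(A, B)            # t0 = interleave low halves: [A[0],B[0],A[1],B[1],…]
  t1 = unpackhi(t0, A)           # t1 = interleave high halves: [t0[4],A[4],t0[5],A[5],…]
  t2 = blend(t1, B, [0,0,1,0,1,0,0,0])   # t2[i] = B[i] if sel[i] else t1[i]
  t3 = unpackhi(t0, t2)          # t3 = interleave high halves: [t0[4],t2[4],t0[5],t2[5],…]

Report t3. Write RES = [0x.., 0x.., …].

  t0: 79 2e d0 45 53 f3 a9 05
  t1: 53 c8 f3 20 a9 c2 05 65
  t2: 53 c8 f3 20 7f c2 05 65
  t3: 53 7f f3 c2 a9 05 05 65

RES = [0x53, 0x7f, 0xf3, 0xc2, 0xa9, 0x05, 0x05, 0x65]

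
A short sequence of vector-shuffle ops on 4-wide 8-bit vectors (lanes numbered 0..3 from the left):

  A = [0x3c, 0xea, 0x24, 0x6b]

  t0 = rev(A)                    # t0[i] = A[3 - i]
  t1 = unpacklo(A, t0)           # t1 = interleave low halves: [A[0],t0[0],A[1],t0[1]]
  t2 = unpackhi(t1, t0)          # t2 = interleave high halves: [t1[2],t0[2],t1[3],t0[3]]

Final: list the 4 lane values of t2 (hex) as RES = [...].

RES = [ 0xea  0xea  0x24  0x3c ]

  t0: 6b 24 ea 3c
  t1: 3c 6b ea 24
  t2: ea ea 24 3c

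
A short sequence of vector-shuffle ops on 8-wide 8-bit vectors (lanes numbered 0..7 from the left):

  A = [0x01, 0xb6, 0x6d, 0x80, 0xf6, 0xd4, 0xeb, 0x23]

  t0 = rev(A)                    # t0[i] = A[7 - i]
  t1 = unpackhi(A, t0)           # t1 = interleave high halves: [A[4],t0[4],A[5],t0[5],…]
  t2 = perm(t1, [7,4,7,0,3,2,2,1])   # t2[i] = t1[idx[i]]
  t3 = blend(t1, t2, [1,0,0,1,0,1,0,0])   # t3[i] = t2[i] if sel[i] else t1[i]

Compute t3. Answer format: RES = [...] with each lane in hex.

RES = [ 0x01  0x80  0xd4  0xf6  0xeb  0xd4  0x23  0x01 ]

  t0: 23 eb d4 f6 80 6d b6 01
  t1: f6 80 d4 6d eb b6 23 01
  t2: 01 eb 01 f6 6d d4 d4 80
  t3: 01 80 d4 f6 eb d4 23 01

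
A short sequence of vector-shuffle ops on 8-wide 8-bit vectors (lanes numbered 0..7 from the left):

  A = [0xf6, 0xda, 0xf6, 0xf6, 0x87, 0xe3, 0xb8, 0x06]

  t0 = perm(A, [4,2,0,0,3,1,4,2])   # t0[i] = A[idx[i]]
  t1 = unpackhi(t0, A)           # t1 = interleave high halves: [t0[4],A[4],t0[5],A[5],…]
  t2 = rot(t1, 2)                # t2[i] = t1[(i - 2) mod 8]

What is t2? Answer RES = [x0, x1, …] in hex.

→ t0 |87|f6|f6|f6|f6|da|87|f6|
→ t1 |f6|87|da|e3|87|b8|f6|06|
→ t2 |f6|06|f6|87|da|e3|87|b8|

RES = [ 0xf6  0x06  0xf6  0x87  0xda  0xe3  0x87  0xb8 ]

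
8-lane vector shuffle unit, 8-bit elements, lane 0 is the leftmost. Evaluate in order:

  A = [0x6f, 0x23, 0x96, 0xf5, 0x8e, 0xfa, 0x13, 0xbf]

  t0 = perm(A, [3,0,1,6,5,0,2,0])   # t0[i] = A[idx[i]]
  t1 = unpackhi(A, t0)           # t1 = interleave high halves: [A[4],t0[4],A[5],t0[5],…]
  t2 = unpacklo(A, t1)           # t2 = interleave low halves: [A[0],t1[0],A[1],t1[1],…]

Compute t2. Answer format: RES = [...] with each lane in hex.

RES = [ 0x6f  0x8e  0x23  0xfa  0x96  0xfa  0xf5  0x6f ]

→ t0 |f5|6f|23|13|fa|6f|96|6f|
→ t1 |8e|fa|fa|6f|13|96|bf|6f|
→ t2 |6f|8e|23|fa|96|fa|f5|6f|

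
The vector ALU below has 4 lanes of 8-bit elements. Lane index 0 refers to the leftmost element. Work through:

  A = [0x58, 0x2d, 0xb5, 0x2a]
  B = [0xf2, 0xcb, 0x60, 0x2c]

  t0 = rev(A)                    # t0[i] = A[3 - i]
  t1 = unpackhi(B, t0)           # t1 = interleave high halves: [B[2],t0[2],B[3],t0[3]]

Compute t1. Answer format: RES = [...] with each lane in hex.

RES = [ 0x60  0x2d  0x2c  0x58 ]

→ t0 |2a|b5|2d|58|
→ t1 |60|2d|2c|58|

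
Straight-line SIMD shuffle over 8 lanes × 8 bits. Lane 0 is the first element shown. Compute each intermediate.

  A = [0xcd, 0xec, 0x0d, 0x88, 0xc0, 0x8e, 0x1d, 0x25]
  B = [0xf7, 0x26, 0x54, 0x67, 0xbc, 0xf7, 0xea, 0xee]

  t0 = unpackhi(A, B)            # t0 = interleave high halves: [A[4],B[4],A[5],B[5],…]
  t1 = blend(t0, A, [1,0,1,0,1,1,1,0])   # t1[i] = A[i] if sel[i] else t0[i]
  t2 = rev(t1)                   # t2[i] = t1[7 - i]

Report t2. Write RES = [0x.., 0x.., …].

RES = [0xee, 0x1d, 0x8e, 0xc0, 0xf7, 0x0d, 0xbc, 0xcd]

→ t0 |c0|bc|8e|f7|1d|ea|25|ee|
→ t1 |cd|bc|0d|f7|c0|8e|1d|ee|
→ t2 |ee|1d|8e|c0|f7|0d|bc|cd|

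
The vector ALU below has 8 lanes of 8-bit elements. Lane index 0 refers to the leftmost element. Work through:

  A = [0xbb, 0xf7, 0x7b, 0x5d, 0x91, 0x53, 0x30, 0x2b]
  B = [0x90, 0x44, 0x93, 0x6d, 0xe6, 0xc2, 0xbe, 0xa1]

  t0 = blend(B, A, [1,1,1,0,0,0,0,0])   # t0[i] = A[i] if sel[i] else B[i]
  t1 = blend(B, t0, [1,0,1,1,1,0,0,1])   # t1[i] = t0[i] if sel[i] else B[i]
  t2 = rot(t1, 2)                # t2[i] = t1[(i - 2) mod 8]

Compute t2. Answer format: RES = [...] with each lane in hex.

RES = [0xbe, 0xa1, 0xbb, 0x44, 0x7b, 0x6d, 0xe6, 0xc2]

t0 = [0xbb, 0xf7, 0x7b, 0x6d, 0xe6, 0xc2, 0xbe, 0xa1]
t1 = [0xbb, 0x44, 0x7b, 0x6d, 0xe6, 0xc2, 0xbe, 0xa1]
t2 = [0xbe, 0xa1, 0xbb, 0x44, 0x7b, 0x6d, 0xe6, 0xc2]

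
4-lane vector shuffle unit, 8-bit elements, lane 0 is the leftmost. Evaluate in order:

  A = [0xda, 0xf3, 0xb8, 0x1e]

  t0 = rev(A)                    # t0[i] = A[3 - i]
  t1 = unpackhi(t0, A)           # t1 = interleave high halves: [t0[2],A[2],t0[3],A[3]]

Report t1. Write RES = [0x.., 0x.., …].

→ t0 |1e|b8|f3|da|
→ t1 |f3|b8|da|1e|

RES = [0xf3, 0xb8, 0xda, 0x1e]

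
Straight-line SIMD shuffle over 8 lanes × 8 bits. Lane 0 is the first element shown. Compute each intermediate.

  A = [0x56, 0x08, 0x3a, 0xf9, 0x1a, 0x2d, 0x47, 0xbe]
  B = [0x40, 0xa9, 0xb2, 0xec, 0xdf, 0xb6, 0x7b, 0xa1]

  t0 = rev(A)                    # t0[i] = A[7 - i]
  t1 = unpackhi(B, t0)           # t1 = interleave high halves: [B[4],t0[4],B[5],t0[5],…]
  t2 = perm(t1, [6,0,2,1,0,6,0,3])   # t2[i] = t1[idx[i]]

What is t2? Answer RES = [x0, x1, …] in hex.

RES = [0xa1, 0xdf, 0xb6, 0xf9, 0xdf, 0xa1, 0xdf, 0x3a]

→ t0 |be|47|2d|1a|f9|3a|08|56|
→ t1 |df|f9|b6|3a|7b|08|a1|56|
→ t2 |a1|df|b6|f9|df|a1|df|3a|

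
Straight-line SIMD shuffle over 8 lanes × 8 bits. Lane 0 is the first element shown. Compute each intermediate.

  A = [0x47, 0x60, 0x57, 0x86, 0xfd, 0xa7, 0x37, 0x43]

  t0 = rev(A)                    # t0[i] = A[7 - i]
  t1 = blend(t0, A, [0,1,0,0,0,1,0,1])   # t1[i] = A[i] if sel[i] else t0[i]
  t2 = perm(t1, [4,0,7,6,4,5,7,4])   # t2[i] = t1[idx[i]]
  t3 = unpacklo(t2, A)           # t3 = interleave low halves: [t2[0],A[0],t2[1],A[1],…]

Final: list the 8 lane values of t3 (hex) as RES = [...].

  t0: 43 37 a7 fd 86 57 60 47
  t1: 43 60 a7 fd 86 a7 60 43
  t2: 86 43 43 60 86 a7 43 86
  t3: 86 47 43 60 43 57 60 86

RES = [ 0x86  0x47  0x43  0x60  0x43  0x57  0x60  0x86 ]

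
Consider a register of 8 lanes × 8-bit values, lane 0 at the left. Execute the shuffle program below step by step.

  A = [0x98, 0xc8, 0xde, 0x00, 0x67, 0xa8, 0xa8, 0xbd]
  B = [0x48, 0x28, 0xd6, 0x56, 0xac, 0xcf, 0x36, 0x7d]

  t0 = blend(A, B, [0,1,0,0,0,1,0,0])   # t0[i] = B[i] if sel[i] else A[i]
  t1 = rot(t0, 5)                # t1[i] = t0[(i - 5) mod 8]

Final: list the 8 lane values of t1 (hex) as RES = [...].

RES = [ 0x00  0x67  0xcf  0xa8  0xbd  0x98  0x28  0xde ]

→ t0 |98|28|de|00|67|cf|a8|bd|
→ t1 |00|67|cf|a8|bd|98|28|de|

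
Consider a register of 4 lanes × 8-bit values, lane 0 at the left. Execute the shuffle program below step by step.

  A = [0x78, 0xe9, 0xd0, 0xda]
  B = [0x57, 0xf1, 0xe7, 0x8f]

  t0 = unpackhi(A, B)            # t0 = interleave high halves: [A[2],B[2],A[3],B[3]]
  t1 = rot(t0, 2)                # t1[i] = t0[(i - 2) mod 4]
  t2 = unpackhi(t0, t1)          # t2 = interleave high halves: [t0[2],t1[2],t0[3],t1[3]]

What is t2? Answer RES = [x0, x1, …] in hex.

RES = [0xda, 0xd0, 0x8f, 0xe7]

t0 = [0xd0, 0xe7, 0xda, 0x8f]
t1 = [0xda, 0x8f, 0xd0, 0xe7]
t2 = [0xda, 0xd0, 0x8f, 0xe7]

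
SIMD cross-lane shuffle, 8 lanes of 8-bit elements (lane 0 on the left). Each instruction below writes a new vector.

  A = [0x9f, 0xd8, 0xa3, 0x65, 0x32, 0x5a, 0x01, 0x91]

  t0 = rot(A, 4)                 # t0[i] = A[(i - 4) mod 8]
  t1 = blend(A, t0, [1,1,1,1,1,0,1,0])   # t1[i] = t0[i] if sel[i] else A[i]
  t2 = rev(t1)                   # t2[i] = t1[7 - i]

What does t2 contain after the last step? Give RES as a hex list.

t0 = [0x32, 0x5a, 0x01, 0x91, 0x9f, 0xd8, 0xa3, 0x65]
t1 = [0x32, 0x5a, 0x01, 0x91, 0x9f, 0x5a, 0xa3, 0x91]
t2 = [0x91, 0xa3, 0x5a, 0x9f, 0x91, 0x01, 0x5a, 0x32]

RES = [ 0x91  0xa3  0x5a  0x9f  0x91  0x01  0x5a  0x32 ]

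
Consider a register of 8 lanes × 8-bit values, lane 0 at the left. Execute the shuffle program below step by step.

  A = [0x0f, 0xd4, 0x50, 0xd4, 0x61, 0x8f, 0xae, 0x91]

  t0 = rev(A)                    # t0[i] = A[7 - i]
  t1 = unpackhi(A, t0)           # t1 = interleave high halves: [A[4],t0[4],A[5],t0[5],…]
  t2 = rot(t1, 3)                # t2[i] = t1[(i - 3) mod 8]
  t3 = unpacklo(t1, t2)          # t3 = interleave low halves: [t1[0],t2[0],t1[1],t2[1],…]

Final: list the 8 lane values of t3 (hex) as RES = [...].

RES = [0x61, 0xd4, 0xd4, 0x91, 0x8f, 0x0f, 0x50, 0x61]

  t0: 91 ae 8f 61 d4 50 d4 0f
  t1: 61 d4 8f 50 ae d4 91 0f
  t2: d4 91 0f 61 d4 8f 50 ae
  t3: 61 d4 d4 91 8f 0f 50 61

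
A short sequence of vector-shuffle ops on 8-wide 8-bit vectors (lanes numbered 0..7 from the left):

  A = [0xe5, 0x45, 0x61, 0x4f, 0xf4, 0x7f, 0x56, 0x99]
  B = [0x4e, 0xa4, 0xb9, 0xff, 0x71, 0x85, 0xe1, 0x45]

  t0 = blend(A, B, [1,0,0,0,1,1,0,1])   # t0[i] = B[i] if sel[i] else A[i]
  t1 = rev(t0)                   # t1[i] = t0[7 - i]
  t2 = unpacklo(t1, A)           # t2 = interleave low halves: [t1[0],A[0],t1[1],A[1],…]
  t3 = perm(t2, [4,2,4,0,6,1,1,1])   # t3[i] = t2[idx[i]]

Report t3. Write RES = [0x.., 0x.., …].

→ t0 |4e|45|61|4f|71|85|56|45|
→ t1 |45|56|85|71|4f|61|45|4e|
→ t2 |45|e5|56|45|85|61|71|4f|
→ t3 |85|56|85|45|71|e5|e5|e5|

RES = [ 0x85  0x56  0x85  0x45  0x71  0xe5  0xe5  0xe5 ]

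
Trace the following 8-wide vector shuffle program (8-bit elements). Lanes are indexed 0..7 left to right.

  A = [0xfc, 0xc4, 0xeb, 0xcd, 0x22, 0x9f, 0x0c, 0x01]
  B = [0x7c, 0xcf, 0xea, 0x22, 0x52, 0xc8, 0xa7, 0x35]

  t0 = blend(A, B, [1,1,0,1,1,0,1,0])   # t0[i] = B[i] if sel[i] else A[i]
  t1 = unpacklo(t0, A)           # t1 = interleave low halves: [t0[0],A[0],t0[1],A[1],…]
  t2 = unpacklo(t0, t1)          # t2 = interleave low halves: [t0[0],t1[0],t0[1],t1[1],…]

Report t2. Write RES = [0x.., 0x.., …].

RES = [ 0x7c  0x7c  0xcf  0xfc  0xeb  0xcf  0x22  0xc4 ]

→ t0 |7c|cf|eb|22|52|9f|a7|01|
→ t1 |7c|fc|cf|c4|eb|eb|22|cd|
→ t2 |7c|7c|cf|fc|eb|cf|22|c4|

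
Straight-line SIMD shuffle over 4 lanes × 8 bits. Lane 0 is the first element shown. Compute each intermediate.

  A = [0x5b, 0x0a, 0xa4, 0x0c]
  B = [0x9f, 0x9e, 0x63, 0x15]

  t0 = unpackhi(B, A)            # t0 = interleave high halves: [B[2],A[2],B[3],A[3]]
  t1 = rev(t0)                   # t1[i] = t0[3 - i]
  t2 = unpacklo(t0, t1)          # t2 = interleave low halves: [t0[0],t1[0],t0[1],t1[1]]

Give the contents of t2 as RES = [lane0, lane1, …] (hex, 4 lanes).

RES = [ 0x63  0x0c  0xa4  0x15 ]

t0 = [0x63, 0xa4, 0x15, 0x0c]
t1 = [0x0c, 0x15, 0xa4, 0x63]
t2 = [0x63, 0x0c, 0xa4, 0x15]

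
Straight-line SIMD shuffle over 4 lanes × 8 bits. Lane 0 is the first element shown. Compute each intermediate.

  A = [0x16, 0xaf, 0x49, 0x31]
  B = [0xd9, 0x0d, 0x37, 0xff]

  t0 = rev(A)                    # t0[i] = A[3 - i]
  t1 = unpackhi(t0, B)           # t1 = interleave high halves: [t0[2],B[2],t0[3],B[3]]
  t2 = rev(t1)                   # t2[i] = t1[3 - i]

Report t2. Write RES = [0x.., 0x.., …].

RES = [0xff, 0x16, 0x37, 0xaf]

→ t0 |31|49|af|16|
→ t1 |af|37|16|ff|
→ t2 |ff|16|37|af|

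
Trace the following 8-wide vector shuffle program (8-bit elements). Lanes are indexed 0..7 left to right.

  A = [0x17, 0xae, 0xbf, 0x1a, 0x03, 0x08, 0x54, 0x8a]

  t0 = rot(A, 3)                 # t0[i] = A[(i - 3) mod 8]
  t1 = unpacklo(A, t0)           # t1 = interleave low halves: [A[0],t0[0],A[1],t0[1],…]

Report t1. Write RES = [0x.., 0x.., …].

RES = [ 0x17  0x08  0xae  0x54  0xbf  0x8a  0x1a  0x17 ]

  t0: 08 54 8a 17 ae bf 1a 03
  t1: 17 08 ae 54 bf 8a 1a 17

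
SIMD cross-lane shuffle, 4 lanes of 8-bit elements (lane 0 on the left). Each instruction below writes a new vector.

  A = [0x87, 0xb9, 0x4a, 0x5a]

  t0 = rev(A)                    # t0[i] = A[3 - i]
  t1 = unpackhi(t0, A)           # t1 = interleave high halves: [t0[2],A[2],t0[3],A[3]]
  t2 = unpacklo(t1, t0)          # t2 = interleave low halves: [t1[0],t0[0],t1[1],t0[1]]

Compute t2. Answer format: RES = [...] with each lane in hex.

→ t0 |5a|4a|b9|87|
→ t1 |b9|4a|87|5a|
→ t2 |b9|5a|4a|4a|

RES = [0xb9, 0x5a, 0x4a, 0x4a]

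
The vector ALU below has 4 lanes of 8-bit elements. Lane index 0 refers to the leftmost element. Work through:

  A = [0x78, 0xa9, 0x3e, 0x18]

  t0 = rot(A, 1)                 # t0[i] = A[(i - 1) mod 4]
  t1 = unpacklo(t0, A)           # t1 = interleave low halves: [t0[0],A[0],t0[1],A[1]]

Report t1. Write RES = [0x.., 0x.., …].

t0 = [0x18, 0x78, 0xa9, 0x3e]
t1 = [0x18, 0x78, 0x78, 0xa9]

RES = [ 0x18  0x78  0x78  0xa9 ]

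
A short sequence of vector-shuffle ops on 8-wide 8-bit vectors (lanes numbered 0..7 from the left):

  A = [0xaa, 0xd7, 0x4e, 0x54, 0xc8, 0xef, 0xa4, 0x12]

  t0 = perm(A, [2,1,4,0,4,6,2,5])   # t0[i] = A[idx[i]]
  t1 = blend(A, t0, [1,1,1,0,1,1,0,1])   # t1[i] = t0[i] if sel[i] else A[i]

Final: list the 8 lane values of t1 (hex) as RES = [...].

t0 = [0x4e, 0xd7, 0xc8, 0xaa, 0xc8, 0xa4, 0x4e, 0xef]
t1 = [0x4e, 0xd7, 0xc8, 0x54, 0xc8, 0xa4, 0xa4, 0xef]

RES = [ 0x4e  0xd7  0xc8  0x54  0xc8  0xa4  0xa4  0xef ]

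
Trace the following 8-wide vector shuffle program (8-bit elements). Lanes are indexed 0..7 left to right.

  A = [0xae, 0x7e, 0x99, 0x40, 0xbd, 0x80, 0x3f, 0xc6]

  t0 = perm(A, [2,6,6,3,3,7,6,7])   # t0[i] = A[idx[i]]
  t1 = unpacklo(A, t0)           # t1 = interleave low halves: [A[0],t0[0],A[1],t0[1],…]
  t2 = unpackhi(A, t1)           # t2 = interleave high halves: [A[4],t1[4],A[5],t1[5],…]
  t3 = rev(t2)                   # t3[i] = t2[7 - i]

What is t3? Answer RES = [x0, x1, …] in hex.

RES = [0x40, 0xc6, 0x40, 0x3f, 0x3f, 0x80, 0x99, 0xbd]

  t0: 99 3f 3f 40 40 c6 3f c6
  t1: ae 99 7e 3f 99 3f 40 40
  t2: bd 99 80 3f 3f 40 c6 40
  t3: 40 c6 40 3f 3f 80 99 bd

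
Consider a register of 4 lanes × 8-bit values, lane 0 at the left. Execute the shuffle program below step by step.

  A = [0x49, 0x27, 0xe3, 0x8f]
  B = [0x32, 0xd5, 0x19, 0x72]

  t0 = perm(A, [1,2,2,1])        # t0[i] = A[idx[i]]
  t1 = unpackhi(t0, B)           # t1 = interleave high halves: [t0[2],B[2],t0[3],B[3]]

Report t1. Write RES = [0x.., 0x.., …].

→ t0 |27|e3|e3|27|
→ t1 |e3|19|27|72|

RES = [ 0xe3  0x19  0x27  0x72 ]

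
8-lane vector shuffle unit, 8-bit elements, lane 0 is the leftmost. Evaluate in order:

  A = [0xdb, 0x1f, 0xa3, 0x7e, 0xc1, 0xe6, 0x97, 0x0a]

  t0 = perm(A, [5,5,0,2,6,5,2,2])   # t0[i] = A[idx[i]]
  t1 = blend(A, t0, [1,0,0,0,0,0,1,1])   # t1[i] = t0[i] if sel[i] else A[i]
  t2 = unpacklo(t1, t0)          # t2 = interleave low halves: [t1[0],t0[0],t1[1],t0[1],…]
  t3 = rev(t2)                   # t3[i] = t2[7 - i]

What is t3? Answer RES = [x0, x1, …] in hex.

RES = [ 0xa3  0x7e  0xdb  0xa3  0xe6  0x1f  0xe6  0xe6 ]

  t0: e6 e6 db a3 97 e6 a3 a3
  t1: e6 1f a3 7e c1 e6 a3 a3
  t2: e6 e6 1f e6 a3 db 7e a3
  t3: a3 7e db a3 e6 1f e6 e6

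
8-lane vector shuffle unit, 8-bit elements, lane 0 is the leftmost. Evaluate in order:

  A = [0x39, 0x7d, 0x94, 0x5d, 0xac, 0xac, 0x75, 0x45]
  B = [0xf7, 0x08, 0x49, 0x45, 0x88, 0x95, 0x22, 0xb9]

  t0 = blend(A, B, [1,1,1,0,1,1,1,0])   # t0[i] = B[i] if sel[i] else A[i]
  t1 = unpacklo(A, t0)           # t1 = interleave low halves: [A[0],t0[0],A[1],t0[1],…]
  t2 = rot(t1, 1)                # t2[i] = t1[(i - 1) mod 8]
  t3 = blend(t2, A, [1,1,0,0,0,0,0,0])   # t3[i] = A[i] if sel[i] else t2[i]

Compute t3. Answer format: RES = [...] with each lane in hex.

RES = [0x39, 0x7d, 0xf7, 0x7d, 0x08, 0x94, 0x49, 0x5d]

  t0: f7 08 49 5d 88 95 22 45
  t1: 39 f7 7d 08 94 49 5d 5d
  t2: 5d 39 f7 7d 08 94 49 5d
  t3: 39 7d f7 7d 08 94 49 5d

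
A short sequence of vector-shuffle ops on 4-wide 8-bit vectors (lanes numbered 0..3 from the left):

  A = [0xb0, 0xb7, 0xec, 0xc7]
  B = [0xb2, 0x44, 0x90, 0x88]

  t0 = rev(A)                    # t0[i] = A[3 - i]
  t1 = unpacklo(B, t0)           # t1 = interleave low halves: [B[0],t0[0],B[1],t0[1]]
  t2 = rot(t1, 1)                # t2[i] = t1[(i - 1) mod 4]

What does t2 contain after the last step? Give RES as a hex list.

RES = [0xec, 0xb2, 0xc7, 0x44]

→ t0 |c7|ec|b7|b0|
→ t1 |b2|c7|44|ec|
→ t2 |ec|b2|c7|44|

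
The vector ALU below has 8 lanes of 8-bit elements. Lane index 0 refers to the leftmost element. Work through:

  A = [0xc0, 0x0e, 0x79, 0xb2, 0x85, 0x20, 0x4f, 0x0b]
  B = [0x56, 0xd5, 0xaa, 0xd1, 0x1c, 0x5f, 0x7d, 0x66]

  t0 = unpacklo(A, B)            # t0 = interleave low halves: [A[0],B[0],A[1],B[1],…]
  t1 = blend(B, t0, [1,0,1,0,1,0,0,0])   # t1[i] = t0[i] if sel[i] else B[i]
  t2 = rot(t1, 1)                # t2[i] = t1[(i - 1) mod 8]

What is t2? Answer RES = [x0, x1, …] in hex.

  t0: c0 56 0e d5 79 aa b2 d1
  t1: c0 d5 0e d1 79 5f 7d 66
  t2: 66 c0 d5 0e d1 79 5f 7d

RES = [0x66, 0xc0, 0xd5, 0x0e, 0xd1, 0x79, 0x5f, 0x7d]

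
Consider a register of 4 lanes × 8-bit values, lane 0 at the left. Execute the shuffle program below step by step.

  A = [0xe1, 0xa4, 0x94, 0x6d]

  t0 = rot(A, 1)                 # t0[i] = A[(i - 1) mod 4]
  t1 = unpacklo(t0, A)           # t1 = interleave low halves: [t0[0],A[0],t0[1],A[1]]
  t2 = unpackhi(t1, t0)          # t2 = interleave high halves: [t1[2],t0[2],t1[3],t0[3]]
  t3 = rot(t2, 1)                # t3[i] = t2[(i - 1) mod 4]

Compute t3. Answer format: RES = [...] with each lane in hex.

RES = [0x94, 0xe1, 0xa4, 0xa4]

→ t0 |6d|e1|a4|94|
→ t1 |6d|e1|e1|a4|
→ t2 |e1|a4|a4|94|
→ t3 |94|e1|a4|a4|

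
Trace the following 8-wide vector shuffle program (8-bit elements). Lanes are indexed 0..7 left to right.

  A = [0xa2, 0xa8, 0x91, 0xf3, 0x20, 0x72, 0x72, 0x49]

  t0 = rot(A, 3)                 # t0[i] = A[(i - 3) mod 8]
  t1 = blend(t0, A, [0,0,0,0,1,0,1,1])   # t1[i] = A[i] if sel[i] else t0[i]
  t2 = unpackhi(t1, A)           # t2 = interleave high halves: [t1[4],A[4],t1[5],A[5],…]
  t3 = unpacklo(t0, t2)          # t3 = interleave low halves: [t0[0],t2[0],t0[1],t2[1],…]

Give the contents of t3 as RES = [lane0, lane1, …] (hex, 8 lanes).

  t0: 72 72 49 a2 a8 91 f3 20
  t1: 72 72 49 a2 20 91 72 49
  t2: 20 20 91 72 72 72 49 49
  t3: 72 20 72 20 49 91 a2 72

RES = [ 0x72  0x20  0x72  0x20  0x49  0x91  0xa2  0x72 ]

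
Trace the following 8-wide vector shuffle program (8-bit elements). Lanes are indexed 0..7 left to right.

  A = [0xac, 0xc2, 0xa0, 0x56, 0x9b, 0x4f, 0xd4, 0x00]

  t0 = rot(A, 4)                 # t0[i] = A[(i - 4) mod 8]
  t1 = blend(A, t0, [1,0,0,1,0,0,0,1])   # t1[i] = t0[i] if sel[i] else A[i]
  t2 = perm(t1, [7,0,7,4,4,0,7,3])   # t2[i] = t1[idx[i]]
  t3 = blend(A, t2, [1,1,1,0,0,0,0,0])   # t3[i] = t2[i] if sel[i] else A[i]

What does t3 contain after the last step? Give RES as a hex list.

→ t0 |9b|4f|d4|00|ac|c2|a0|56|
→ t1 |9b|c2|a0|00|9b|4f|d4|56|
→ t2 |56|9b|56|9b|9b|9b|56|00|
→ t3 |56|9b|56|56|9b|4f|d4|00|

RES = [0x56, 0x9b, 0x56, 0x56, 0x9b, 0x4f, 0xd4, 0x00]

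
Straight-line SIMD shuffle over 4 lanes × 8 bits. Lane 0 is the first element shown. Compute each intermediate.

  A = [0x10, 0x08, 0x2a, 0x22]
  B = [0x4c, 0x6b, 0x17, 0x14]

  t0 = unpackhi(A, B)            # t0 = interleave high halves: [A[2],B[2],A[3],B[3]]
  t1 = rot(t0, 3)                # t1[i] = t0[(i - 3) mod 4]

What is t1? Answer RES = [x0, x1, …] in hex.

RES = [ 0x17  0x22  0x14  0x2a ]

→ t0 |2a|17|22|14|
→ t1 |17|22|14|2a|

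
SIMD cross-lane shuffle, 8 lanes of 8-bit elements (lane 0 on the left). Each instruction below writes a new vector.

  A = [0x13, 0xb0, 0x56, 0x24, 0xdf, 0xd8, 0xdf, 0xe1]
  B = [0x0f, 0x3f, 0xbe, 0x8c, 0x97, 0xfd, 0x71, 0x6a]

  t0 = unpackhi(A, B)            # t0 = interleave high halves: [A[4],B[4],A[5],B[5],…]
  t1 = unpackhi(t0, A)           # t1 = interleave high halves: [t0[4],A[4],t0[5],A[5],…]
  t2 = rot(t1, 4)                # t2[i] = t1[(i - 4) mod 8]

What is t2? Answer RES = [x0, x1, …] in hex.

RES = [0xe1, 0xdf, 0x6a, 0xe1, 0xdf, 0xdf, 0x71, 0xd8]

→ t0 |df|97|d8|fd|df|71|e1|6a|
→ t1 |df|df|71|d8|e1|df|6a|e1|
→ t2 |e1|df|6a|e1|df|df|71|d8|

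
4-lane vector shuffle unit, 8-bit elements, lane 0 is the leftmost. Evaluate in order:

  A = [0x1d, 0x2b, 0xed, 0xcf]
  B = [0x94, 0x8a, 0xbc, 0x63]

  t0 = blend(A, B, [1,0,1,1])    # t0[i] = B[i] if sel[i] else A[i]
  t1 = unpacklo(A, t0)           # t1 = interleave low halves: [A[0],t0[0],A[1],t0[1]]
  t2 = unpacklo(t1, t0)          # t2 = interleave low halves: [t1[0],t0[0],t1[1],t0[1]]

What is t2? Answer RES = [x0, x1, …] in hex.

RES = [0x1d, 0x94, 0x94, 0x2b]

t0 = [0x94, 0x2b, 0xbc, 0x63]
t1 = [0x1d, 0x94, 0x2b, 0x2b]
t2 = [0x1d, 0x94, 0x94, 0x2b]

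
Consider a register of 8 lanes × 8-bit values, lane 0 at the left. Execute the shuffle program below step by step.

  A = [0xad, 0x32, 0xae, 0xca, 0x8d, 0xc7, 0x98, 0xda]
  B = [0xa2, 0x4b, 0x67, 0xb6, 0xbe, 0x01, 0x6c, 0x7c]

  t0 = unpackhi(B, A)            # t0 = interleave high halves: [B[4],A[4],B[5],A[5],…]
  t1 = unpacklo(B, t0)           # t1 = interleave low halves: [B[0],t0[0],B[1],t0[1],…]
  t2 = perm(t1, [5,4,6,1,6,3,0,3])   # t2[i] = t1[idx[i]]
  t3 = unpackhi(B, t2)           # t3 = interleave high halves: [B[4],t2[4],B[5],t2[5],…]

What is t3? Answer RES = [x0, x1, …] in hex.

RES = [ 0xbe  0xb6  0x01  0x8d  0x6c  0xa2  0x7c  0x8d ]

t0 = [0xbe, 0x8d, 0x01, 0xc7, 0x6c, 0x98, 0x7c, 0xda]
t1 = [0xa2, 0xbe, 0x4b, 0x8d, 0x67, 0x01, 0xb6, 0xc7]
t2 = [0x01, 0x67, 0xb6, 0xbe, 0xb6, 0x8d, 0xa2, 0x8d]
t3 = [0xbe, 0xb6, 0x01, 0x8d, 0x6c, 0xa2, 0x7c, 0x8d]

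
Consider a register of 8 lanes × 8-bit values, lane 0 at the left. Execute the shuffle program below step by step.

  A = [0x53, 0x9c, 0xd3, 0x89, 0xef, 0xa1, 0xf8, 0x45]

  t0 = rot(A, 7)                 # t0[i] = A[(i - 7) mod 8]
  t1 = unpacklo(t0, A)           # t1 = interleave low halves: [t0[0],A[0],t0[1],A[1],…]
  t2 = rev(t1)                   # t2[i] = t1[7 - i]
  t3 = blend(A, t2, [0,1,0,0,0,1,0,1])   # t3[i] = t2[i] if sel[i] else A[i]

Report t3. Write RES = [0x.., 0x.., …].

RES = [0x53, 0xef, 0xd3, 0x89, 0xef, 0xd3, 0xf8, 0x9c]

t0 = [0x9c, 0xd3, 0x89, 0xef, 0xa1, 0xf8, 0x45, 0x53]
t1 = [0x9c, 0x53, 0xd3, 0x9c, 0x89, 0xd3, 0xef, 0x89]
t2 = [0x89, 0xef, 0xd3, 0x89, 0x9c, 0xd3, 0x53, 0x9c]
t3 = [0x53, 0xef, 0xd3, 0x89, 0xef, 0xd3, 0xf8, 0x9c]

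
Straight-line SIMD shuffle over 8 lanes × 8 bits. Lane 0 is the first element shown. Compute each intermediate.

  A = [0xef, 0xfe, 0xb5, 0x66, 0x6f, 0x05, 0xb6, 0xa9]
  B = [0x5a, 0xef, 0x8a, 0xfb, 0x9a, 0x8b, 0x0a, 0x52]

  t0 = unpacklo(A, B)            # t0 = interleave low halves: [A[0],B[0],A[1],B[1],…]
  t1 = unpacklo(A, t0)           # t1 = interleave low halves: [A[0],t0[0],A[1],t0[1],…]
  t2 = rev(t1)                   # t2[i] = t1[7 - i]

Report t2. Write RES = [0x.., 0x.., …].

t0 = [0xef, 0x5a, 0xfe, 0xef, 0xb5, 0x8a, 0x66, 0xfb]
t1 = [0xef, 0xef, 0xfe, 0x5a, 0xb5, 0xfe, 0x66, 0xef]
t2 = [0xef, 0x66, 0xfe, 0xb5, 0x5a, 0xfe, 0xef, 0xef]

RES = [0xef, 0x66, 0xfe, 0xb5, 0x5a, 0xfe, 0xef, 0xef]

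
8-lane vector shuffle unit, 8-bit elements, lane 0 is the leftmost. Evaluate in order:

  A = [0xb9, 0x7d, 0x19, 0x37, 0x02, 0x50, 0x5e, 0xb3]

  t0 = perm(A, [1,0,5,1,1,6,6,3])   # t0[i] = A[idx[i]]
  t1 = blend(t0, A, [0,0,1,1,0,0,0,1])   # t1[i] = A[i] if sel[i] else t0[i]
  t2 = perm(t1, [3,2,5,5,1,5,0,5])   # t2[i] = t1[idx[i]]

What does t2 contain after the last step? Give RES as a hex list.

t0 = [0x7d, 0xb9, 0x50, 0x7d, 0x7d, 0x5e, 0x5e, 0x37]
t1 = [0x7d, 0xb9, 0x19, 0x37, 0x7d, 0x5e, 0x5e, 0xb3]
t2 = [0x37, 0x19, 0x5e, 0x5e, 0xb9, 0x5e, 0x7d, 0x5e]

RES = [ 0x37  0x19  0x5e  0x5e  0xb9  0x5e  0x7d  0x5e ]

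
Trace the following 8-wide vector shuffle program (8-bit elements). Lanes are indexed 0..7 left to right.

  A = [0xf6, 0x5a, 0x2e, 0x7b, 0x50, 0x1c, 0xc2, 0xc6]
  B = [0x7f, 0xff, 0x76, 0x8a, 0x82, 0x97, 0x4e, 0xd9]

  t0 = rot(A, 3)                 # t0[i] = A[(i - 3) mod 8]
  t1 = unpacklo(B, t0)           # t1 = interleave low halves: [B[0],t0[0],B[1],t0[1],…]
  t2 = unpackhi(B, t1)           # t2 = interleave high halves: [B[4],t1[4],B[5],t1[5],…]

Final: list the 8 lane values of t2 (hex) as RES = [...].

t0 = [0x1c, 0xc2, 0xc6, 0xf6, 0x5a, 0x2e, 0x7b, 0x50]
t1 = [0x7f, 0x1c, 0xff, 0xc2, 0x76, 0xc6, 0x8a, 0xf6]
t2 = [0x82, 0x76, 0x97, 0xc6, 0x4e, 0x8a, 0xd9, 0xf6]

RES = [ 0x82  0x76  0x97  0xc6  0x4e  0x8a  0xd9  0xf6 ]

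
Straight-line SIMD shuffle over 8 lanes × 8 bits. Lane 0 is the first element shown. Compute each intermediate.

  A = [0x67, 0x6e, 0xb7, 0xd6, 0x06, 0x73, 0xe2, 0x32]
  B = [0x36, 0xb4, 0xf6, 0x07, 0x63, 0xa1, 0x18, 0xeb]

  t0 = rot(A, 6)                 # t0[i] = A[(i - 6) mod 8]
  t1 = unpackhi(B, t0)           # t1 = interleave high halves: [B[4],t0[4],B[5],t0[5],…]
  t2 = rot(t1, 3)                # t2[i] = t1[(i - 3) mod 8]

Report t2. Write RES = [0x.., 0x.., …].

t0 = [0xb7, 0xd6, 0x06, 0x73, 0xe2, 0x32, 0x67, 0x6e]
t1 = [0x63, 0xe2, 0xa1, 0x32, 0x18, 0x67, 0xeb, 0x6e]
t2 = [0x67, 0xeb, 0x6e, 0x63, 0xe2, 0xa1, 0x32, 0x18]

RES = [0x67, 0xeb, 0x6e, 0x63, 0xe2, 0xa1, 0x32, 0x18]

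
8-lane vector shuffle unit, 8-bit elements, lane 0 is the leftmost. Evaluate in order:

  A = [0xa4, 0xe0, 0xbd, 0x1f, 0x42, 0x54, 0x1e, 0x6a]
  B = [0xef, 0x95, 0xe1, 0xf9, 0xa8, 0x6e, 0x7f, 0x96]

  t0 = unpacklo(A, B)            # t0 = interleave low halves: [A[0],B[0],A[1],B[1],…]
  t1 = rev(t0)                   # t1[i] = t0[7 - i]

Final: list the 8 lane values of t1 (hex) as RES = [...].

RES = [0xf9, 0x1f, 0xe1, 0xbd, 0x95, 0xe0, 0xef, 0xa4]

  t0: a4 ef e0 95 bd e1 1f f9
  t1: f9 1f e1 bd 95 e0 ef a4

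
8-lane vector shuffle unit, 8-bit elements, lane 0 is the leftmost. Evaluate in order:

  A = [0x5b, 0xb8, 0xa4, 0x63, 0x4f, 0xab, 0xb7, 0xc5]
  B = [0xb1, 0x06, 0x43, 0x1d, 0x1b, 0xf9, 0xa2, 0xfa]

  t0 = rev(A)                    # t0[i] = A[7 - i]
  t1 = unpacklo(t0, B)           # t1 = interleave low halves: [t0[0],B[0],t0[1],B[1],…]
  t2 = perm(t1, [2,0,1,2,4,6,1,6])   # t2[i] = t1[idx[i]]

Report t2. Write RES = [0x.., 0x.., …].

  t0: c5 b7 ab 4f 63 a4 b8 5b
  t1: c5 b1 b7 06 ab 43 4f 1d
  t2: b7 c5 b1 b7 ab 4f b1 4f

RES = [0xb7, 0xc5, 0xb1, 0xb7, 0xab, 0x4f, 0xb1, 0x4f]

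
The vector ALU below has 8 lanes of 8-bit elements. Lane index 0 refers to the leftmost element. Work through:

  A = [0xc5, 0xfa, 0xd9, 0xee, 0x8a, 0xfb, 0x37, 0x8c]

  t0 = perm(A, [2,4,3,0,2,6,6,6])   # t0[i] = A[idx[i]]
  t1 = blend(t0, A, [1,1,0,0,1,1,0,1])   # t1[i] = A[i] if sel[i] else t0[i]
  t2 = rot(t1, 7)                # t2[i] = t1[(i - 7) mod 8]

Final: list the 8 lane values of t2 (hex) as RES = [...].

  t0: d9 8a ee c5 d9 37 37 37
  t1: c5 fa ee c5 8a fb 37 8c
  t2: fa ee c5 8a fb 37 8c c5

RES = [ 0xfa  0xee  0xc5  0x8a  0xfb  0x37  0x8c  0xc5 ]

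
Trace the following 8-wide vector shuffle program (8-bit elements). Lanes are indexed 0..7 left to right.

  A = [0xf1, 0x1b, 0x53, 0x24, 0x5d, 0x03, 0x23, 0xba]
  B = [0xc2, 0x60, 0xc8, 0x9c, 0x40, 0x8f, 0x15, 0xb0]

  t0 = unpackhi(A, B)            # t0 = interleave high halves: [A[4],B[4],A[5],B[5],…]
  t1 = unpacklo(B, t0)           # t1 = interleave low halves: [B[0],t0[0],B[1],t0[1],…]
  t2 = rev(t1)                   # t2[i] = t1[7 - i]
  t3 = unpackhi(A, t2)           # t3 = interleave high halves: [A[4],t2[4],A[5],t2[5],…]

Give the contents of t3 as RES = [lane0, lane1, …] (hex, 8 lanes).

→ t0 |5d|40|03|8f|23|15|ba|b0|
→ t1 |c2|5d|60|40|c8|03|9c|8f|
→ t2 |8f|9c|03|c8|40|60|5d|c2|
→ t3 |5d|40|03|60|23|5d|ba|c2|

RES = [0x5d, 0x40, 0x03, 0x60, 0x23, 0x5d, 0xba, 0xc2]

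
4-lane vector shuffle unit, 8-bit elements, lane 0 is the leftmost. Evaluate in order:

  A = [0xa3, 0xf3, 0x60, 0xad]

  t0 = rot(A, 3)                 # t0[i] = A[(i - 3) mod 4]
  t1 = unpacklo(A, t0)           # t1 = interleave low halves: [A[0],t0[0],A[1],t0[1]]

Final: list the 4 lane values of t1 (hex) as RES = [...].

RES = [ 0xa3  0xf3  0xf3  0x60 ]

  t0: f3 60 ad a3
  t1: a3 f3 f3 60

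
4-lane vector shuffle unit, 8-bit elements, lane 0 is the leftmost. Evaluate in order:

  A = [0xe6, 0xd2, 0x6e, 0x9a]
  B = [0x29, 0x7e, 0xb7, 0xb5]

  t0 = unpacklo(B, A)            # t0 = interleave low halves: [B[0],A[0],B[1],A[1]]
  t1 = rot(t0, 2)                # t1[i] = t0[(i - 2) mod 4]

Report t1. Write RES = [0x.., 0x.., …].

RES = [0x7e, 0xd2, 0x29, 0xe6]

  t0: 29 e6 7e d2
  t1: 7e d2 29 e6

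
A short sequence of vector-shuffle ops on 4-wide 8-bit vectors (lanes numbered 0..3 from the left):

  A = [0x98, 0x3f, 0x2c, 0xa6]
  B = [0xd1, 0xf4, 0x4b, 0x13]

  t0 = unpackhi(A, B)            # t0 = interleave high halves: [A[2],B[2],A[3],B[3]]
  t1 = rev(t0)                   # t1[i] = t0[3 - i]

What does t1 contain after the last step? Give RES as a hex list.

RES = [ 0x13  0xa6  0x4b  0x2c ]

  t0: 2c 4b a6 13
  t1: 13 a6 4b 2c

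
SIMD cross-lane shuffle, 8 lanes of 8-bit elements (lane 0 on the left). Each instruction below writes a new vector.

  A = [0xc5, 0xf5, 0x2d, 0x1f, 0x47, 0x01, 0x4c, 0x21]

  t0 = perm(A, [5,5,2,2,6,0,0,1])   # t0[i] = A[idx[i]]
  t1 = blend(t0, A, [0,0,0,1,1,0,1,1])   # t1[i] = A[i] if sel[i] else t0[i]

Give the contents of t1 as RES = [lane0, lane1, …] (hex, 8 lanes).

RES = [ 0x01  0x01  0x2d  0x1f  0x47  0xc5  0x4c  0x21 ]

t0 = [0x01, 0x01, 0x2d, 0x2d, 0x4c, 0xc5, 0xc5, 0xf5]
t1 = [0x01, 0x01, 0x2d, 0x1f, 0x47, 0xc5, 0x4c, 0x21]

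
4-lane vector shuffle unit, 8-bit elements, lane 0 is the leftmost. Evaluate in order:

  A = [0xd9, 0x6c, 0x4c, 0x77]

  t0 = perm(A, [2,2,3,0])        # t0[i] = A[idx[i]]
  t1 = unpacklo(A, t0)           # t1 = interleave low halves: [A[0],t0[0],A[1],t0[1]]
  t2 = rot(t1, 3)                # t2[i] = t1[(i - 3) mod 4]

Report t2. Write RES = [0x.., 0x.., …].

t0 = [0x4c, 0x4c, 0x77, 0xd9]
t1 = [0xd9, 0x4c, 0x6c, 0x4c]
t2 = [0x4c, 0x6c, 0x4c, 0xd9]

RES = [ 0x4c  0x6c  0x4c  0xd9 ]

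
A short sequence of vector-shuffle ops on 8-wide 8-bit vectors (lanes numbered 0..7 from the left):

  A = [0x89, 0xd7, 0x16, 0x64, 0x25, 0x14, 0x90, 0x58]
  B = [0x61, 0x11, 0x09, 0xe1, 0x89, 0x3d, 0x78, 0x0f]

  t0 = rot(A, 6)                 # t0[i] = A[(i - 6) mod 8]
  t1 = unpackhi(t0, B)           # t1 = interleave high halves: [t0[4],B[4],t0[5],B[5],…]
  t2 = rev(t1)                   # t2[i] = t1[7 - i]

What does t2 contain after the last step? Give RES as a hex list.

  t0: 16 64 25 14 90 58 89 d7
  t1: 90 89 58 3d 89 78 d7 0f
  t2: 0f d7 78 89 3d 58 89 90

RES = [ 0x0f  0xd7  0x78  0x89  0x3d  0x58  0x89  0x90 ]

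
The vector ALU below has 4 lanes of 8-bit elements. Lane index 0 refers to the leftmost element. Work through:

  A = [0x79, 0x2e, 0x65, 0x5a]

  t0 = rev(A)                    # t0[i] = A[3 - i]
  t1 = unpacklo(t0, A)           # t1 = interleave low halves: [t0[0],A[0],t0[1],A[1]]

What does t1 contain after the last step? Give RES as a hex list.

  t0: 5a 65 2e 79
  t1: 5a 79 65 2e

RES = [0x5a, 0x79, 0x65, 0x2e]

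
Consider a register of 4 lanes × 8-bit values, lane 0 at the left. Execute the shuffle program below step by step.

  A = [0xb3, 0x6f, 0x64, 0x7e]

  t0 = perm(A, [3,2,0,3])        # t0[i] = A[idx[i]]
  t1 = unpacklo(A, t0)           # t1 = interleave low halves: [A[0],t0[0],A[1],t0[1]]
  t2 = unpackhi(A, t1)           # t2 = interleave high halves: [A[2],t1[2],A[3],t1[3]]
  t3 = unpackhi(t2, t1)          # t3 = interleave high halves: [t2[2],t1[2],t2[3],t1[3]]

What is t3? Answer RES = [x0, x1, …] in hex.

  t0: 7e 64 b3 7e
  t1: b3 7e 6f 64
  t2: 64 6f 7e 64
  t3: 7e 6f 64 64

RES = [0x7e, 0x6f, 0x64, 0x64]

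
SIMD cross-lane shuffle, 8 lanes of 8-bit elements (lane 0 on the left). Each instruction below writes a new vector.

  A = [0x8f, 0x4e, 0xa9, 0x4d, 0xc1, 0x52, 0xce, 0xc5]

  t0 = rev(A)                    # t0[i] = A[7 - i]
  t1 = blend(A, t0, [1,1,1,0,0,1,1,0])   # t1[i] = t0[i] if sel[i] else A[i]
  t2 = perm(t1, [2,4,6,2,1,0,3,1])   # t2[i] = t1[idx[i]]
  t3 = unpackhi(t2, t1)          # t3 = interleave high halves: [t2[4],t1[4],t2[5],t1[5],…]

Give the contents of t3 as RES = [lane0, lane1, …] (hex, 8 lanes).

  t0: c5 ce 52 c1 4d a9 4e 8f
  t1: c5 ce 52 4d c1 a9 4e c5
  t2: 52 c1 4e 52 ce c5 4d ce
  t3: ce c1 c5 a9 4d 4e ce c5

RES = [ 0xce  0xc1  0xc5  0xa9  0x4d  0x4e  0xce  0xc5 ]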